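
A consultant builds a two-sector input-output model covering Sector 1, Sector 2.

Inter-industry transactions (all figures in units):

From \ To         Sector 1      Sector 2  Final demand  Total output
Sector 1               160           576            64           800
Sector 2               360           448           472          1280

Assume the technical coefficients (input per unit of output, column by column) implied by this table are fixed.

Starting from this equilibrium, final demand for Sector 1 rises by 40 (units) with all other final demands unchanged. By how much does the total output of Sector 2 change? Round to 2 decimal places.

Δx_2 = 56.69

Technical coefficients a_ij = z_ij / X_j:
  a_11 = 160/800 = 0.20, a_21 = 360/800 = 0.45
  a_12 = 576/1280 = 0.45, a_22 = 448/1280 = 0.35
I − A =
  [   0.80    -0.45]
  [  -0.45     0.65]
det(I−A) = (0.80)(0.65) − (-0.45)(-0.45) = 0.3175
adj(I−A) = [[0.65, 0.45], [0.45, 0.80]]
(I − A)⁻¹ = adj(I−A) / det(I−A) ≈
  [   2.0472     1.4173]
  [   1.4173     2.5197]
Δx = (I − A)⁻¹ Δd with Δd having +40 in the Sector 1 component and 0 elsewhere.
So Δx_2 = L_21 · (+40), where L_21 = adj(I−A)_21 / det(I−A) = 0.45 / 0.3175.
Δx_2 = 0.45 × (+40) / 0.3175 = 18.00 / 0.3175 ≈ 56.69.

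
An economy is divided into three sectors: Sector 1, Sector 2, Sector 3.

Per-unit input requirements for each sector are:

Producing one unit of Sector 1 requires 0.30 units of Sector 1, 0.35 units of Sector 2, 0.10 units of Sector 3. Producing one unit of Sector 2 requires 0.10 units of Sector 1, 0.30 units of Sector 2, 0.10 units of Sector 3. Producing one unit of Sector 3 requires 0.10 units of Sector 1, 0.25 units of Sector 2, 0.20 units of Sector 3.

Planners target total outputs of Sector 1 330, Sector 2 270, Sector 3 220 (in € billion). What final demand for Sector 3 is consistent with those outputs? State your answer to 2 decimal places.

d_3 = 116.00

I − A =
  [   0.70    -0.10    -0.10]
  [  -0.35     0.70    -0.25]
  [  -0.10    -0.10     0.80]
d = (I − A) x:
  d_1 = (+0.70)·330 + (-0.10)·270 + (-0.10)·220 = 182.00
  d_2 = (-0.35)·330 + (+0.70)·270 + (-0.25)·220 = 18.50
  d_3 = (-0.10)·330 + (-0.10)·270 + (+0.80)·220 = 116.00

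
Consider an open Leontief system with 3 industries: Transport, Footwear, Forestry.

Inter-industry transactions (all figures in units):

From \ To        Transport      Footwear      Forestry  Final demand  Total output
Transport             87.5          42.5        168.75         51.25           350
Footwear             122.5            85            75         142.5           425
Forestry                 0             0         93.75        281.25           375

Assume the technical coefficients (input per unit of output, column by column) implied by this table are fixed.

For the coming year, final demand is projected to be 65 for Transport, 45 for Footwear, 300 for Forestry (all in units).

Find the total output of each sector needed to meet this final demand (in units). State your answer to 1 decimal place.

x_1 = 369.0, x_2 = 317.7, x_3 = 400.0

Technical coefficients a_ij = z_ij / X_j:
  a_11 = 87.5/350 = 0.25, a_21 = 122.5/350 = 0.35, a_31 = 0/350 = 0.00
  a_12 = 42.5/425 = 0.10, a_22 = 85/425 = 0.20, a_32 = 0/425 = 0.00
  a_13 = 168.75/375 = 0.45, a_23 = 75/375 = 0.20, a_33 = 93.75/375 = 0.25
I − A =
  [   0.75    -0.10    -0.45]
  [  -0.35     0.80    -0.20]
  [   0.00     0.00     0.75]
Cofactors of I−A, C_ij = (−1)^(i+j)·(minor ij) (rows/columns in the sector order above):
  C_11 = (0.80)(0.75) − (-0.20)(0.00) = 0.6000
  C_12 = −[(-0.35)(0.75) − (-0.20)(0.00)] = 0.2625
  C_13 = (-0.35)(0.00) − (0.80)(0.00) = 0.0000
  C_21 = −[(-0.10)(0.75) − (-0.45)(0.00)] = 0.0750
  C_22 = (0.75)(0.75) − (-0.45)(0.00) = 0.5625
  C_23 = −[(0.75)(0.00) − (-0.10)(0.00)] = 0.0000
  C_31 = (-0.10)(-0.20) − (-0.45)(0.80) = 0.3800
  C_32 = −[(0.75)(-0.20) − (-0.45)(-0.35)] = 0.3075
  C_33 = (0.75)(0.80) − (-0.10)(-0.35) = 0.5650
det(I−A) = Σ_j (I−A)_1j·C_1j = (0.75)(0.6000) + (-0.10)(0.2625) + (-0.45)(0.0000) = 0.42375
adj(I−A) = Cᵀ =
  [ 0.6000   0.0750   0.3800]
  [ 0.2625   0.5625   0.3075]
  [ 0.0000   0.0000   0.5650]
(I − A)⁻¹ = adj(I−A) / det(I−A) ≈
  [   1.4159     0.1770     0.8968]
  [   0.6195     1.3274     0.7257]
  [   0.0000     0.0000     1.3333]
x = (I − A)⁻¹ d = adj(I−A)·d / det(I−A), with det(I−A) = 0.42375:
  x_1 = (0.6000·65 + 0.0750·45 + 0.3800·300) / 0.42375 = 156.375 / 0.42375 ≈ 369.0
  x_2 = (0.2625·65 + 0.5625·45 + 0.3075·300) / 0.42375 = 134.625 / 0.42375 ≈ 317.7
  x_3 = (0.0000·65 + 0.0000·45 + 0.5650·300) / 0.42375 = 169.50 / 0.42375 = 400.0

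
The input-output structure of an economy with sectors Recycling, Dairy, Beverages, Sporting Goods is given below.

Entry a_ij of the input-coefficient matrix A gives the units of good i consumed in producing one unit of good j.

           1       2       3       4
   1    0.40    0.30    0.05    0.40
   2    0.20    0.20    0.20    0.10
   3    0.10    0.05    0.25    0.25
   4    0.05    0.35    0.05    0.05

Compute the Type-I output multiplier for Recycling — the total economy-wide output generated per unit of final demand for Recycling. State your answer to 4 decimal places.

m_1 = 4.1436

I − A =
  [   0.60    -0.30    -0.05    -0.40]
  [  -0.20     0.80    -0.20    -0.10]
  [  -0.10    -0.05     0.75    -0.25]
  [  -0.05    -0.35    -0.05     0.95]
Compute the cofactors C_ij = (−1)^(i+j)·(3×3 minor ij) of I−A; the adjugate is their transpose:
adj(I−A) = Cᵀ =
  [ 0.506500   0.322750   0.138750   0.283750]
  [ 0.165750   0.397625   0.126750   0.145000]
  [ 0.109750   0.126250   0.332500   0.147000]
  [ 0.093500   0.170125   0.071500   0.298500]
det(I−A) = Σ_j (I−A)_1j·C_1j = (0.60)(0.506500) + (-0.30)(0.165750) + (-0.05)(0.109750) + (-0.40)(0.093500) = 0.2112875
(I − A)⁻¹ = adj(I−A) / det(I−A) ≈
  [   2.39721     1.52754     0.65669     1.34296]
  [   0.78448     1.88191     0.59989     0.68627]
  [   0.51943     0.59753     1.57369     0.69573]
  [   0.44252     0.80518     0.33840     1.41277]
The output multiplier for sector j is the column-j sum of the Leontief inverse (I − A)⁻¹ = adj(I−A) / det(I−A).
Column 1 of adj(I−A): (0.506500, 0.165750, 0.109750, 0.093500); det(I−A) = 0.2112875.
m_1 = (0.506500 + 0.165750 + 0.109750 + 0.093500) / 0.2112875 = 0.8755 / 0.2112875 ≈ 4.1436.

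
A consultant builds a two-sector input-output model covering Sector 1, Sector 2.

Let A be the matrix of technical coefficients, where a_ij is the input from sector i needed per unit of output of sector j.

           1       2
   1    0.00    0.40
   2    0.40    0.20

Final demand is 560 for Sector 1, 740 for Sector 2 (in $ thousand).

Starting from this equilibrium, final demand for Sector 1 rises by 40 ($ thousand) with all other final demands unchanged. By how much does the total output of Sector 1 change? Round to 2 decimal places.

Δx_1 = 50.00

I − A =
  [   1.00    -0.40]
  [  -0.40     0.80]
det(I−A) = (1.00)(0.80) − (-0.40)(-0.40) = 0.6400
adj(I−A) = [[0.80, 0.40], [0.40, 1.00]]
(I − A)⁻¹ = adj(I−A) / det(I−A) ≈
  [   1.2500     0.6250]
  [   0.6250     1.5625]
Δx = (I − A)⁻¹ Δd with Δd having +40 in the Sector 1 component and 0 elsewhere.
So Δx_1 = L_11 · (+40), where L_11 = adj(I−A)_11 / det(I−A) = 0.80 / 0.6400.
Δx_1 = 0.80 × (+40) / 0.6400 = 32.00 / 0.6400 = 50.00.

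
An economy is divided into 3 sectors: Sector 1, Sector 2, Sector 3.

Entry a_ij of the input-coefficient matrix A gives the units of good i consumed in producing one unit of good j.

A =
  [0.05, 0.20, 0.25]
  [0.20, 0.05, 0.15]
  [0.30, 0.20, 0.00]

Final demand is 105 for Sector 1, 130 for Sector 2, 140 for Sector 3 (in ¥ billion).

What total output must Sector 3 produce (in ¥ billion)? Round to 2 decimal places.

x_3 = 251.93

I − A =
  [   0.95    -0.20    -0.25]
  [  -0.20     0.95    -0.15]
  [  -0.30    -0.20     1.00]
Cofactors of I−A, C_ij = (−1)^(i+j)·(minor ij) (rows/columns in the sector order above):
  C_11 = (0.95)(1.00) − (-0.15)(-0.20) = 0.9200
  C_12 = −[(-0.20)(1.00) − (-0.15)(-0.30)] = 0.2450
  C_13 = (-0.20)(-0.20) − (0.95)(-0.30) = 0.3250
  C_21 = −[(-0.20)(1.00) − (-0.25)(-0.20)] = 0.2500
  C_22 = (0.95)(1.00) − (-0.25)(-0.30) = 0.8750
  C_23 = −[(0.95)(-0.20) − (-0.20)(-0.30)] = 0.2500
  C_31 = (-0.20)(-0.15) − (-0.25)(0.95) = 0.2675
  C_32 = −[(0.95)(-0.15) − (-0.25)(-0.20)] = 0.1925
  C_33 = (0.95)(0.95) − (-0.20)(-0.20) = 0.8625
det(I−A) = Σ_j (I−A)_1j·C_1j = (0.95)(0.9200) + (-0.20)(0.2450) + (-0.25)(0.3250) = 0.74375
adj(I−A) = Cᵀ =
  [ 0.9200   0.2500   0.2675]
  [ 0.2450   0.8750   0.1925]
  [ 0.3250   0.2500   0.8625]
(I − A)⁻¹ = adj(I−A) / det(I−A) ≈
  [   1.2370     0.3361     0.3597]
  [   0.3294     1.1765     0.2588]
  [   0.4370     0.3361     1.1597]
x = (I − A)⁻¹ d = adj(I−A)·d / det(I−A), with det(I−A) = 0.74375:
  x_1 = (0.9200·105 + 0.2500·130 + 0.2675·140) / 0.74375 = 166.55 / 0.74375 ≈ 223.93
  x_2 = (0.2450·105 + 0.8750·130 + 0.1925·140) / 0.74375 = 166.425 / 0.74375 ≈ 223.76
  x_3 = (0.3250·105 + 0.2500·130 + 0.8625·140) / 0.74375 = 187.375 / 0.74375 ≈ 251.93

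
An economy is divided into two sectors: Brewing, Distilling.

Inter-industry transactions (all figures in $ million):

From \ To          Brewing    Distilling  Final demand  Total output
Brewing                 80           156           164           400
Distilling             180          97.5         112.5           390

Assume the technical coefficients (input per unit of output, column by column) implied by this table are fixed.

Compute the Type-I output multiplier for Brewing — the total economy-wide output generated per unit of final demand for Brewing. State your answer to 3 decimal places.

Technical coefficients a_ij = z_ij / X_j:
  a_11 = 80/400 = 0.20, a_21 = 180/400 = 0.45
  a_12 = 156/390 = 0.40, a_22 = 97.5/390 = 0.25
I − A =
  [   0.80    -0.40]
  [  -0.45     0.75]
det(I−A) = (0.80)(0.75) − (-0.40)(-0.45) = 0.4200
adj(I−A) = [[0.75, 0.40], [0.45, 0.80]]
(I − A)⁻¹ = adj(I−A) / det(I−A) ≈
  [   1.7857     0.9524]
  [   1.0714     1.9048]
The output multiplier for sector j is the column-j sum of the Leontief inverse (I − A)⁻¹ = adj(I−A) / det(I−A).
Column 1 of adj(I−A): (0.75, 0.45); det(I−A) = 0.4200.
m_1 = (0.75 + 0.45) / 0.4200 = 1.20 / 0.4200 ≈ 2.857.

m_1 = 2.857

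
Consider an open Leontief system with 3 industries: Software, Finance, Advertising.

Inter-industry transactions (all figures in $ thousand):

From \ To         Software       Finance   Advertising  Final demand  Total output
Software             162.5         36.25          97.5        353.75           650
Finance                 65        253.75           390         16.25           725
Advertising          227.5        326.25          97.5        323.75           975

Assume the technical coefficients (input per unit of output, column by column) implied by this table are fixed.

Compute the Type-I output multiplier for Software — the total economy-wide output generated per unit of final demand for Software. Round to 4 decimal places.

m_S = 3.4245

Technical coefficients a_ij = z_ij / X_j:
  a_SS = 162.5/650 = 0.25, a_FS = 65/650 = 0.10, a_AS = 227.5/650 = 0.35
  a_SF = 36.25/725 = 0.05, a_FF = 253.75/725 = 0.35, a_AF = 326.25/725 = 0.45
  a_SA = 97.5/975 = 0.10, a_FA = 390/975 = 0.40, a_AA = 97.5/975 = 0.10
I − A =
  [   0.75    -0.05    -0.10]
  [  -0.10     0.65    -0.40]
  [  -0.35    -0.45     0.90]
Cofactors of I−A, C_ij = (−1)^(i+j)·(minor ij) (rows/columns in the sector order above):
  C_11 = (0.65)(0.90) − (-0.40)(-0.45) = 0.4050
  C_12 = −[(-0.10)(0.90) − (-0.40)(-0.35)] = 0.2300
  C_13 = (-0.10)(-0.45) − (0.65)(-0.35) = 0.2725
  C_21 = −[(-0.05)(0.90) − (-0.10)(-0.45)] = 0.0900
  C_22 = (0.75)(0.90) − (-0.10)(-0.35) = 0.6400
  C_23 = −[(0.75)(-0.45) − (-0.05)(-0.35)] = 0.3550
  C_31 = (-0.05)(-0.40) − (-0.10)(0.65) = 0.0850
  C_32 = −[(0.75)(-0.40) − (-0.10)(-0.10)] = 0.3100
  C_33 = (0.75)(0.65) − (-0.05)(-0.10) = 0.4825
det(I−A) = Σ_j (I−A)_1j·C_1j = (0.75)(0.4050) + (-0.05)(0.2300) + (-0.10)(0.2725) = 0.2650
adj(I−A) = Cᵀ =
  [ 0.4050   0.0900   0.0850]
  [ 0.2300   0.6400   0.3100]
  [ 0.2725   0.3550   0.4825]
(I − A)⁻¹ = adj(I−A) / det(I−A) ≈
  [   1.52830     0.33962     0.32075]
  [   0.86792     2.41509     1.16981]
  [   1.02830     1.33962     1.82075]
The output multiplier for sector j is the column-j sum of the Leontief inverse (I − A)⁻¹ = adj(I−A) / det(I−A).
Column S of adj(I−A): (0.4050, 0.2300, 0.2725); det(I−A) = 0.2650.
m_S = (0.4050 + 0.2300 + 0.2725) / 0.2650 = 0.9075 / 0.2650 ≈ 3.4245.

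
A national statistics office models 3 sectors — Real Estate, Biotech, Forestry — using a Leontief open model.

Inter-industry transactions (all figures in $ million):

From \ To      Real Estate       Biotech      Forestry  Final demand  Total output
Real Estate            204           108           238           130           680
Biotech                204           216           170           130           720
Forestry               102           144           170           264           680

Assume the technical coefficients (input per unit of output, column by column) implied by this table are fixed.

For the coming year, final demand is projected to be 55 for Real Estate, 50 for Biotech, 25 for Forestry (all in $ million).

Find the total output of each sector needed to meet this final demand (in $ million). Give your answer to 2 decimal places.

Technical coefficients a_ij = z_ij / X_j:
  a_RR = 204/680 = 0.30, a_BR = 204/680 = 0.30, a_FR = 102/680 = 0.15
  a_RB = 108/720 = 0.15, a_BB = 216/720 = 0.30, a_FB = 144/720 = 0.20
  a_RF = 238/680 = 0.35, a_BF = 170/680 = 0.25, a_FF = 170/680 = 0.25
I − A =
  [   0.70    -0.15    -0.35]
  [  -0.30     0.70    -0.25]
  [  -0.15    -0.20     0.75]
Cofactors of I−A, C_ij = (−1)^(i+j)·(minor ij) (rows/columns in the sector order above):
  C_11 = (0.70)(0.75) − (-0.25)(-0.20) = 0.4750
  C_12 = −[(-0.30)(0.75) − (-0.25)(-0.15)] = 0.2625
  C_13 = (-0.30)(-0.20) − (0.70)(-0.15) = 0.1650
  C_21 = −[(-0.15)(0.75) − (-0.35)(-0.20)] = 0.1825
  C_22 = (0.70)(0.75) − (-0.35)(-0.15) = 0.4725
  C_23 = −[(0.70)(-0.20) − (-0.15)(-0.15)] = 0.1625
  C_31 = (-0.15)(-0.25) − (-0.35)(0.70) = 0.2825
  C_32 = −[(0.70)(-0.25) − (-0.35)(-0.30)] = 0.2800
  C_33 = (0.70)(0.70) − (-0.15)(-0.30) = 0.4450
det(I−A) = Σ_j (I−A)_1j·C_1j = (0.70)(0.4750) + (-0.15)(0.2625) + (-0.35)(0.1650) = 0.235375
adj(I−A) = Cᵀ =
  [ 0.4750   0.1825   0.2825]
  [ 0.2625   0.4725   0.2800]
  [ 0.1650   0.1625   0.4450]
(I − A)⁻¹ = adj(I−A) / det(I−A) ≈
  [   2.0181     0.7754     1.2002]
  [   1.1152     2.0074     1.1896]
  [   0.7010     0.6904     1.8906]
x = (I − A)⁻¹ d = adj(I−A)·d / det(I−A), with det(I−A) = 0.235375:
  x_R = (0.4750·55 + 0.1825·50 + 0.2825·25) / 0.235375 = 42.3125 / 0.235375 ≈ 179.77
  x_B = (0.2625·55 + 0.4725·50 + 0.2800·25) / 0.235375 = 45.0625 / 0.235375 ≈ 191.45
  x_F = (0.1650·55 + 0.1625·50 + 0.4450·25) / 0.235375 = 28.325 / 0.235375 ≈ 120.34

x_R = 179.77, x_B = 191.45, x_F = 120.34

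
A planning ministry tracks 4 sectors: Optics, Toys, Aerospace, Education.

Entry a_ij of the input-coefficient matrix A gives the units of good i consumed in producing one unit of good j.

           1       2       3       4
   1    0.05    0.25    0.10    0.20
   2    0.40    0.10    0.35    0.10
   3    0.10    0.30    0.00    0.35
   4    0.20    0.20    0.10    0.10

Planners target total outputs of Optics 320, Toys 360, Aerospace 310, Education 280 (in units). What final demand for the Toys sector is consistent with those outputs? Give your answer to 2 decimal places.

I − A =
  [   0.95    -0.25    -0.10    -0.20]
  [  -0.40     0.90    -0.35    -0.10]
  [  -0.10    -0.30     1.00    -0.35]
  [  -0.20    -0.20    -0.10     0.90]
d = (I − A) x:
  d_1 = (+0.95)·320 + (-0.25)·360 + (-0.10)·310 + (-0.20)·280 = 127.00
  d_2 = (-0.40)·320 + (+0.90)·360 + (-0.35)·310 + (-0.10)·280 = 59.50
  d_3 = (-0.10)·320 + (-0.30)·360 + (+1.00)·310 + (-0.35)·280 = 72.00
  d_4 = (-0.20)·320 + (-0.20)·360 + (-0.10)·310 + (+0.90)·280 = 85.00

d_2 = 59.50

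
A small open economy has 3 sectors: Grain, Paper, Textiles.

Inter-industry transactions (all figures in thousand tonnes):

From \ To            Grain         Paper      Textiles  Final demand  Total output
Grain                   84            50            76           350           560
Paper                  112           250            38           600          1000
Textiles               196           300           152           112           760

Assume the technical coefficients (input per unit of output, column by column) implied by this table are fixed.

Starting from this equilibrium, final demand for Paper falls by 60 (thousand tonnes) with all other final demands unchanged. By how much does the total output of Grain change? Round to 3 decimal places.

Technical coefficients a_ij = z_ij / X_j:
  a_GG = 84/560 = 0.15, a_PG = 112/560 = 0.20, a_TG = 196/560 = 0.35
  a_GP = 50/1000 = 0.05, a_PP = 250/1000 = 0.25, a_TP = 300/1000 = 0.30
  a_GT = 76/760 = 0.10, a_PT = 38/760 = 0.05, a_TT = 152/760 = 0.20
I − A =
  [   0.85    -0.05    -0.10]
  [  -0.20     0.75    -0.05]
  [  -0.35    -0.30     0.80]
Cofactors of I−A, C_ij = (−1)^(i+j)·(minor ij) (rows/columns in the sector order above):
  C_11 = (0.75)(0.80) − (-0.05)(-0.30) = 0.5850
  C_12 = −[(-0.20)(0.80) − (-0.05)(-0.35)] = 0.1775
  C_13 = (-0.20)(-0.30) − (0.75)(-0.35) = 0.3225
  C_21 = −[(-0.05)(0.80) − (-0.10)(-0.30)] = 0.0700
  C_22 = (0.85)(0.80) − (-0.10)(-0.35) = 0.6450
  C_23 = −[(0.85)(-0.30) − (-0.05)(-0.35)] = 0.2725
  C_31 = (-0.05)(-0.05) − (-0.10)(0.75) = 0.0775
  C_32 = −[(0.85)(-0.05) − (-0.10)(-0.20)] = 0.0625
  C_33 = (0.85)(0.75) − (-0.05)(-0.20) = 0.6275
det(I−A) = Σ_j (I−A)_1j·C_1j = (0.85)(0.5850) + (-0.05)(0.1775) + (-0.10)(0.3225) = 0.456125
adj(I−A) = Cᵀ =
  [ 0.5850   0.0700   0.0775]
  [ 0.1775   0.6450   0.0625]
  [ 0.3225   0.2725   0.6275]
(I − A)⁻¹ = adj(I−A) / det(I−A) ≈
  [   1.2825     0.1535     0.1699]
  [   0.3891     1.4141     0.1370]
  [   0.7070     0.5974     1.3757]
Δx = (I − A)⁻¹ Δd with Δd having -60 in the Paper component and 0 elsewhere.
So Δx_G = L_GP · (-60), where L_GP = adj(I−A)_GP / det(I−A) = 0.0700 / 0.456125.
Δx_G = 0.0700 × (-60) / 0.456125 = -4.20 / 0.456125 ≈ -9.208.

Δx_G = -9.208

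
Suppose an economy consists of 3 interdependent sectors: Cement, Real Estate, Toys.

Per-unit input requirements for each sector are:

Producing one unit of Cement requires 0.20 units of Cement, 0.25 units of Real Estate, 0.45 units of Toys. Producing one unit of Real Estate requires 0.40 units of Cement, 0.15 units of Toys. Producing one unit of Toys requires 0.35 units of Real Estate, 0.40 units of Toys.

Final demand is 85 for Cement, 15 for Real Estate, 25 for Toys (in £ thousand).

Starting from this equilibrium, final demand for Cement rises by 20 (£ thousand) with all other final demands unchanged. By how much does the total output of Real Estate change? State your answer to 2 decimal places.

Δx_2 = 19.52

I − A =
  [   0.80    -0.40     0.00]
  [  -0.25     1.00    -0.35]
  [  -0.45    -0.15     0.60]
Cofactors of I−A, C_ij = (−1)^(i+j)·(minor ij) (rows/columns in the sector order above):
  C_11 = (1.00)(0.60) − (-0.35)(-0.15) = 0.5475
  C_12 = −[(-0.25)(0.60) − (-0.35)(-0.45)] = 0.3075
  C_13 = (-0.25)(-0.15) − (1.00)(-0.45) = 0.4875
  C_21 = −[(-0.40)(0.60) − (0.00)(-0.15)] = 0.2400
  C_22 = (0.80)(0.60) − (0.00)(-0.45) = 0.4800
  C_23 = −[(0.80)(-0.15) − (-0.40)(-0.45)] = 0.3000
  C_31 = (-0.40)(-0.35) − (0.00)(1.00) = 0.1400
  C_32 = −[(0.80)(-0.35) − (0.00)(-0.25)] = 0.2800
  C_33 = (0.80)(1.00) − (-0.40)(-0.25) = 0.7000
det(I−A) = Σ_j (I−A)_1j·C_1j = (0.80)(0.5475) + (-0.40)(0.3075) + (0.00)(0.4875) = 0.3150
adj(I−A) = Cᵀ =
  [ 0.5475   0.2400   0.1400]
  [ 0.3075   0.4800   0.2800]
  [ 0.4875   0.3000   0.7000]
(I − A)⁻¹ = adj(I−A) / det(I−A) ≈
  [   1.7381     0.7619     0.4444]
  [   0.9762     1.5238     0.8889]
  [   1.5476     0.9524     2.2222]
Δx = (I − A)⁻¹ Δd with Δd having +20 in the Cement component and 0 elsewhere.
So Δx_2 = L_21 · (+20), where L_21 = adj(I−A)_21 / det(I−A) = 0.3075 / 0.3150.
Δx_2 = 0.3075 × (+20) / 0.3150 = 6.15 / 0.3150 ≈ 19.52.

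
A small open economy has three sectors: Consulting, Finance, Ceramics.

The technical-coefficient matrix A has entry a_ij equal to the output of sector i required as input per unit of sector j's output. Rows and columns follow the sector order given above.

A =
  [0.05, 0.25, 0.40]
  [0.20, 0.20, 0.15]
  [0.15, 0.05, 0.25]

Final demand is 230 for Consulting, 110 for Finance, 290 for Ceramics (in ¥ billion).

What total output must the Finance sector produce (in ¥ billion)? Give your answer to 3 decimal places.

I − A =
  [   0.95    -0.25    -0.40]
  [  -0.20     0.80    -0.15]
  [  -0.15    -0.05     0.75]
Cofactors of I−A, C_ij = (−1)^(i+j)·(minor ij) (rows/columns in the sector order above):
  C_11 = (0.80)(0.75) − (-0.15)(-0.05) = 0.5925
  C_12 = −[(-0.20)(0.75) − (-0.15)(-0.15)] = 0.1725
  C_13 = (-0.20)(-0.05) − (0.80)(-0.15) = 0.1300
  C_21 = −[(-0.25)(0.75) − (-0.40)(-0.05)] = 0.2075
  C_22 = (0.95)(0.75) − (-0.40)(-0.15) = 0.6525
  C_23 = −[(0.95)(-0.05) − (-0.25)(-0.15)] = 0.0850
  C_31 = (-0.25)(-0.15) − (-0.40)(0.80) = 0.3575
  C_32 = −[(0.95)(-0.15) − (-0.40)(-0.20)] = 0.2225
  C_33 = (0.95)(0.80) − (-0.25)(-0.20) = 0.7100
det(I−A) = Σ_j (I−A)_1j·C_1j = (0.95)(0.5925) + (-0.25)(0.1725) + (-0.40)(0.1300) = 0.46775
adj(I−A) = Cᵀ =
  [ 0.5925   0.2075   0.3575]
  [ 0.1725   0.6525   0.2225]
  [ 0.1300   0.0850   0.7100]
(I − A)⁻¹ = adj(I−A) / det(I−A) ≈
  [   1.2667     0.4436     0.7643]
  [   0.3688     1.3950     0.4757]
  [   0.2779     0.1817     1.5179]
x = (I − A)⁻¹ d = adj(I−A)·d / det(I−A), with det(I−A) = 0.46775:
  x_1 = (0.5925·230 + 0.2075·110 + 0.3575·290) / 0.46775 = 262.775 / 0.46775 ≈ 561.785
  x_2 = (0.1725·230 + 0.6525·110 + 0.2225·290) / 0.46775 = 175.975 / 0.46775 ≈ 376.216
  x_3 = (0.1300·230 + 0.0850·110 + 0.7100·290) / 0.46775 = 245.15 / 0.46775 ≈ 524.105

x_2 = 376.216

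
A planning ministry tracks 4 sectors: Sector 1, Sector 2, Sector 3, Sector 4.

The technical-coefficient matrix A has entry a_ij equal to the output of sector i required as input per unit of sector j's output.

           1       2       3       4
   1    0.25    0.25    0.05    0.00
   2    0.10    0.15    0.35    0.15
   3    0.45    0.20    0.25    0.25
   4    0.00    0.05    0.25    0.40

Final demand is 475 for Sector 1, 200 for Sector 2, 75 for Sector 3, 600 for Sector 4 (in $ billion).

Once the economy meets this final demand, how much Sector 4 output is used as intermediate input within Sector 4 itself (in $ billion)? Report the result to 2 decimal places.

z_44 = 765.85

I − A =
  [   0.75    -0.25    -0.05     0.00]
  [  -0.10     0.85    -0.35    -0.15]
  [  -0.45    -0.20     0.75    -0.25]
  [   0.00    -0.05    -0.25     0.60]
Compute the cofactors C_ij = (−1)^(i+j)·(3×3 minor ij) of I−A; the adjugate is their transpose:
adj(I−A) = Cᵀ =
  [ 0.269875   0.103500   0.087000   0.062125]
  [ 0.150125   0.277125   0.188625   0.147875]
  [ 0.239375   0.166875   0.361875   0.192500]
  [ 0.112250   0.092625   0.166500   0.347375]
det(I−A) = Σ_j (I−A)_1j·C_1j = (0.75)(0.269875) + (-0.25)(0.150125) + (-0.05)(0.239375) + (0.00)(0.112250) = 0.15290625
(I − A)⁻¹ = adj(I−A) / det(I−A) ≈
  [   1.7650     0.6769     0.5690     0.4063]
  [   0.9818     1.8124     1.2336     0.9671]
  [   1.5655     1.0914     2.3666     1.2589]
  [   0.7341     0.6058     1.0889     2.2718]
First solve x = (I − A)⁻¹ d = adj(I−A)·d / det(I−A); in particular x_4 = (0.112250·475 + 0.092625·200 + 0.166500·75 + 0.347375·600) / 0.15290625 = 292.75625 / 0.15290625 ≈ 1914.6127.
Intermediate flow from 4 to 4: z_44 = a_44 · x_4 = 0.40 × 292.75625 / 0.15290625 = 117.1025 / 0.15290625 ≈ 765.85.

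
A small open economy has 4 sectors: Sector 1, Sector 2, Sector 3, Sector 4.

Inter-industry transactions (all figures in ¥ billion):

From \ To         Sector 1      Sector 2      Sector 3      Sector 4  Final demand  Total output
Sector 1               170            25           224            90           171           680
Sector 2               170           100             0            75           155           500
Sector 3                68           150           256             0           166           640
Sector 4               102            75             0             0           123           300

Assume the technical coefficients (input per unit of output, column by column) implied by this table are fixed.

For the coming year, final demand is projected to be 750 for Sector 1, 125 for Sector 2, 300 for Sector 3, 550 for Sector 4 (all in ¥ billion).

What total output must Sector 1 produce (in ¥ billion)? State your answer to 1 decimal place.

x_1 = 2171.1

Technical coefficients a_ij = z_ij / X_j:
  a_11 = 170/680 = 0.25, a_21 = 170/680 = 0.25, a_31 = 68/680 = 0.10, a_41 = 102/680 = 0.15
  a_12 = 25/500 = 0.05, a_22 = 100/500 = 0.20, a_32 = 150/500 = 0.30, a_42 = 75/500 = 0.15
  a_13 = 224/640 = 0.35, a_23 = 0/640 = 0.00, a_33 = 256/640 = 0.40, a_43 = 0/640 = 0.00
  a_14 = 90/300 = 0.30, a_24 = 75/300 = 0.25, a_34 = 0/300 = 0.00, a_44 = 0/300 = 0.00
I − A =
  [   0.75    -0.05    -0.35    -0.30]
  [  -0.25     0.80     0.00    -0.25]
  [  -0.10    -0.30     0.60     0.00]
  [  -0.15    -0.15     0.00     1.00]
Compute the cofactors C_ij = (−1)^(i+j)·(3×3 minor ij) of I−A; the adjugate is their transpose:
adj(I−A) = Cᵀ =
  [ 0.457500   0.162000   0.266875   0.177750]
  [ 0.172500   0.388000   0.100625   0.148750]
  [ 0.162500   0.221000   0.510250   0.104000]
  [ 0.094500   0.082500   0.055125   0.298250]
det(I−A) = Σ_j (I−A)_1j·C_1j = (0.75)(0.457500) + (-0.05)(0.172500) + (-0.35)(0.162500) + (-0.30)(0.094500) = 0.249275
(I − A)⁻¹ = adj(I−A) / det(I−A) ≈
  [   1.8353     0.6499     1.0706     0.7131]
  [   0.6920     1.5565     0.4037     0.5967]
  [   0.6519     0.8866     2.0469     0.4172]
  [   0.3791     0.3310     0.2211     1.1965]
x = (I − A)⁻¹ d = adj(I−A)·d / det(I−A), with det(I−A) = 0.249275:
  x_1 = (0.457500·750 + 0.162000·125 + 0.266875·300 + 0.177750·550) / 0.249275 = 541.20 / 0.249275 ≈ 2171.1
  x_2 = (0.172500·750 + 0.388000·125 + 0.100625·300 + 0.148750·550) / 0.249275 = 289.875 / 0.249275 ≈ 1162.9
  x_3 = (0.162500·750 + 0.221000·125 + 0.510250·300 + 0.104000·550) / 0.249275 = 359.775 / 0.249275 ≈ 1443.3
  x_4 = (0.094500·750 + 0.082500·125 + 0.055125·300 + 0.298250·550) / 0.249275 = 261.7625 / 0.249275 ≈ 1050.1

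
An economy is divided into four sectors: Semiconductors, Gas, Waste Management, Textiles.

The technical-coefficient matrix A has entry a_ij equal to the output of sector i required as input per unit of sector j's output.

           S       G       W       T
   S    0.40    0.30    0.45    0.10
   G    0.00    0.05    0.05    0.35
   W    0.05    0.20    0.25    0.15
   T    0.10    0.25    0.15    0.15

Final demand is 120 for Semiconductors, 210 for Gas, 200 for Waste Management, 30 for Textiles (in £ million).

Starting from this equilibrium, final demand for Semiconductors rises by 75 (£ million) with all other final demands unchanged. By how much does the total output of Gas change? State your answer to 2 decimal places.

Δx_G = 9.32

I − A =
  [   0.60    -0.30    -0.45    -0.10]
  [   0.00     0.95    -0.05    -0.35]
  [  -0.05    -0.20     0.75    -0.15]
  [  -0.10    -0.25    -0.15     0.85]
Compute the cofactors C_ij = (−1)^(i+j)·(3×3 minor ij) of I−A; the adjugate is their transpose:
adj(I−A) = Cᵀ =
  [ 0.497750   0.299625   0.368000   0.246875]
  [ 0.031750   0.334875   0.072250   0.154375]
  [ 0.057250   0.141000   0.412000   0.137500]
  [ 0.078000   0.158625   0.137250   0.399375]
det(I−A) = Σ_j (I−A)_1j·C_1j = (0.60)(0.497750) + (-0.30)(0.031750) + (-0.45)(0.057250) + (-0.10)(0.078000) = 0.2555625
(I − A)⁻¹ = adj(I−A) / det(I−A) ≈
  [   1.9477     1.1724     1.4400     0.9660]
  [   0.1242     1.3103     0.2827     0.6041]
  [   0.2240     0.5517     1.6121     0.5380]
  [   0.3052     0.6207     0.5371     1.5627]
Δx = (I − A)⁻¹ Δd with Δd having +75 in the Semiconductors component and 0 elsewhere.
So Δx_G = L_GS · (+75), where L_GS = adj(I−A)_GS / det(I−A) = 0.031750 / 0.2555625.
Δx_G = 0.031750 × (+75) / 0.2555625 = 2.38125 / 0.2555625 ≈ 9.32.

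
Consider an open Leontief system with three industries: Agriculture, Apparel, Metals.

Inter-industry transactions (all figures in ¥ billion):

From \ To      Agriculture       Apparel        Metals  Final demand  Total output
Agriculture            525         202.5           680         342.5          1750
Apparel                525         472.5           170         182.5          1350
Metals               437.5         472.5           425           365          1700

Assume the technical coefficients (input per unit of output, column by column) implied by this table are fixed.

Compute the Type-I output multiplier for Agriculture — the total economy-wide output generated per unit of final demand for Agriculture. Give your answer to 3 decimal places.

m_1 = 5.631

Technical coefficients a_ij = z_ij / X_j:
  a_11 = 525/1750 = 0.30, a_21 = 525/1750 = 0.30, a_31 = 437.5/1750 = 0.25
  a_12 = 202.5/1350 = 0.15, a_22 = 472.5/1350 = 0.35, a_32 = 472.5/1350 = 0.35
  a_13 = 680/1700 = 0.40, a_23 = 170/1700 = 0.10, a_33 = 425/1700 = 0.25
I − A =
  [   0.70    -0.15    -0.40]
  [  -0.30     0.65    -0.10]
  [  -0.25    -0.35     0.75]
Cofactors of I−A, C_ij = (−1)^(i+j)·(minor ij) (rows/columns in the sector order above):
  C_11 = (0.65)(0.75) − (-0.10)(-0.35) = 0.4525
  C_12 = −[(-0.30)(0.75) − (-0.10)(-0.25)] = 0.2500
  C_13 = (-0.30)(-0.35) − (0.65)(-0.25) = 0.2675
  C_21 = −[(-0.15)(0.75) − (-0.40)(-0.35)] = 0.2525
  C_22 = (0.70)(0.75) − (-0.40)(-0.25) = 0.4250
  C_23 = −[(0.70)(-0.35) − (-0.15)(-0.25)] = 0.2825
  C_31 = (-0.15)(-0.10) − (-0.40)(0.65) = 0.2750
  C_32 = −[(0.70)(-0.10) − (-0.40)(-0.30)] = 0.1900
  C_33 = (0.70)(0.65) − (-0.15)(-0.30) = 0.4100
det(I−A) = Σ_j (I−A)_1j·C_1j = (0.70)(0.4525) + (-0.15)(0.2500) + (-0.40)(0.2675) = 0.17225
adj(I−A) = Cᵀ =
  [ 0.4525   0.2525   0.2750]
  [ 0.2500   0.4250   0.1900]
  [ 0.2675   0.2825   0.4100]
(I − A)⁻¹ = adj(I−A) / det(I−A) ≈
  [   2.6270     1.4659     1.5965]
  [   1.4514     2.4673     1.1030]
  [   1.5530     1.6401     2.3803]
The output multiplier for sector j is the column-j sum of the Leontief inverse (I − A)⁻¹ = adj(I−A) / det(I−A).
Column 1 of adj(I−A): (0.4525, 0.2500, 0.2675); det(I−A) = 0.17225.
m_1 = (0.4525 + 0.2500 + 0.2675) / 0.17225 = 0.97 / 0.17225 ≈ 5.631.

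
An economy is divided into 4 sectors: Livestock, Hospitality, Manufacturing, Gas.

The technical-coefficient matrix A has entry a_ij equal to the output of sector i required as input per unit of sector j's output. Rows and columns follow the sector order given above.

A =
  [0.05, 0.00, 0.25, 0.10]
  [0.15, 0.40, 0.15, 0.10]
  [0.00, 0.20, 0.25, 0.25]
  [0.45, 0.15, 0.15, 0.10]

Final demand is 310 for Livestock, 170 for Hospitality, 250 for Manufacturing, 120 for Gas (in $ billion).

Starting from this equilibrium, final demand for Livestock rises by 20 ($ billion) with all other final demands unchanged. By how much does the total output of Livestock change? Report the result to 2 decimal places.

I − A =
  [   0.95     0.00    -0.25    -0.10]
  [  -0.15     0.60    -0.15    -0.10]
  [   0.00    -0.20     0.75    -0.25]
  [  -0.45    -0.15    -0.15     0.90]
Compute the cofactors C_ij = (−1)^(i+j)·(3×3 minor ij) of I−A; the adjugate is their transpose:
adj(I−A) = Cᵀ =
  [ 0.335625   0.068625   0.142500   0.084500]
  [ 0.146250   0.543750   0.183000   0.127500]
  [ 0.109125   0.197625   0.469500   0.164500]
  [ 0.210375   0.157875   0.180000   0.391500]
det(I−A) = Σ_j (I−A)_1j·C_1j = (0.95)(0.335625) + (0.00)(0.146250) + (-0.25)(0.109125) + (-0.10)(0.210375) = 0.270525
(I − A)⁻¹ = adj(I−A) / det(I−A) ≈
  [   1.2406     0.2537     0.5268     0.3124]
  [   0.5406     2.0100     0.6765     0.4713]
  [   0.4034     0.7305     1.7355     0.6081]
  [   0.7777     0.5836     0.6654     1.4472]
Δx = (I − A)⁻¹ Δd with Δd having +20 in the Livestock component and 0 elsewhere.
So Δx_L = L_LL · (+20), where L_LL = adj(I−A)_LL / det(I−A) = 0.335625 / 0.270525.
Δx_L = 0.335625 × (+20) / 0.270525 = 6.7125 / 0.270525 ≈ 24.81.

Δx_L = 24.81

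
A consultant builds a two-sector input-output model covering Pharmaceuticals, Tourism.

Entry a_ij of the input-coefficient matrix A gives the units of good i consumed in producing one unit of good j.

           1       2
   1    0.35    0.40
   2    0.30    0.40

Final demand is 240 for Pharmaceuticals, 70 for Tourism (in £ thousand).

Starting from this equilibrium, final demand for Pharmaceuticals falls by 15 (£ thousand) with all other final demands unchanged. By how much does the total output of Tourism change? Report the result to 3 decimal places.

Δx_2 = -16.667

I − A =
  [   0.65    -0.40]
  [  -0.30     0.60]
det(I−A) = (0.65)(0.60) − (-0.40)(-0.30) = 0.2700
adj(I−A) = [[0.60, 0.40], [0.30, 0.65]]
(I − A)⁻¹ = adj(I−A) / det(I−A) ≈
  [   2.2222     1.4815]
  [   1.1111     2.4074]
Δx = (I − A)⁻¹ Δd with Δd having -15 in the Pharmaceuticals component and 0 elsewhere.
So Δx_2 = L_21 · (-15), where L_21 = adj(I−A)_21 / det(I−A) = 0.30 / 0.2700.
Δx_2 = 0.30 × (-15) / 0.2700 = -4.50 / 0.2700 ≈ -16.667.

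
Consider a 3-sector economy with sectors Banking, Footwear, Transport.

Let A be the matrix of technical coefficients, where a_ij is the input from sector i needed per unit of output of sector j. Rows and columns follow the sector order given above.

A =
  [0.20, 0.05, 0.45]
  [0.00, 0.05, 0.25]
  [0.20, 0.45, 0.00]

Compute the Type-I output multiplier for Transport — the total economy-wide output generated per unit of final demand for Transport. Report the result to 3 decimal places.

m_3 = 2.405

I − A =
  [   0.80    -0.05    -0.45]
  [   0.00     0.95    -0.25]
  [  -0.20    -0.45     1.00]
Cofactors of I−A, C_ij = (−1)^(i+j)·(minor ij) (rows/columns in the sector order above):
  C_11 = (0.95)(1.00) − (-0.25)(-0.45) = 0.8375
  C_12 = −[(0.00)(1.00) − (-0.25)(-0.20)] = 0.0500
  C_13 = (0.00)(-0.45) − (0.95)(-0.20) = 0.1900
  C_21 = −[(-0.05)(1.00) − (-0.45)(-0.45)] = 0.2525
  C_22 = (0.80)(1.00) − (-0.45)(-0.20) = 0.7100
  C_23 = −[(0.80)(-0.45) − (-0.05)(-0.20)] = 0.3700
  C_31 = (-0.05)(-0.25) − (-0.45)(0.95) = 0.4400
  C_32 = −[(0.80)(-0.25) − (-0.45)(0.00)] = 0.2000
  C_33 = (0.80)(0.95) − (-0.05)(0.00) = 0.7600
det(I−A) = Σ_j (I−A)_1j·C_1j = (0.80)(0.8375) + (-0.05)(0.0500) + (-0.45)(0.1900) = 0.5820
adj(I−A) = Cᵀ =
  [ 0.8375   0.2525   0.4400]
  [ 0.0500   0.7100   0.2000]
  [ 0.1900   0.3700   0.7600]
(I − A)⁻¹ = adj(I−A) / det(I−A) ≈
  [   1.4390     0.4338     0.7560]
  [   0.0859     1.2199     0.3436]
  [   0.3265     0.6357     1.3058]
The output multiplier for sector j is the column-j sum of the Leontief inverse (I − A)⁻¹ = adj(I−A) / det(I−A).
Column 3 of adj(I−A): (0.4400, 0.2000, 0.7600); det(I−A) = 0.5820.
m_3 = (0.4400 + 0.2000 + 0.7600) / 0.5820 = 1.40 / 0.5820 ≈ 2.405.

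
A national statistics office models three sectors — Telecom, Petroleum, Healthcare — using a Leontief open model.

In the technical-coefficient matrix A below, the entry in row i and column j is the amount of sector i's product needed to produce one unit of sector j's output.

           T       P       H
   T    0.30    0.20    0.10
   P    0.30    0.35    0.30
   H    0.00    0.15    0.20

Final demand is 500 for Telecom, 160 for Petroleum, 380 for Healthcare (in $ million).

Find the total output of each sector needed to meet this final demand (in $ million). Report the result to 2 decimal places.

x_T = 1117.86, x_P = 1074.29, x_H = 676.43

I − A =
  [   0.70    -0.20    -0.10]
  [  -0.30     0.65    -0.30]
  [   0.00    -0.15     0.80]
Cofactors of I−A, C_ij = (−1)^(i+j)·(minor ij) (rows/columns in the sector order above):
  C_11 = (0.65)(0.80) − (-0.30)(-0.15) = 0.4750
  C_12 = −[(-0.30)(0.80) − (-0.30)(0.00)] = 0.2400
  C_13 = (-0.30)(-0.15) − (0.65)(0.00) = 0.0450
  C_21 = −[(-0.20)(0.80) − (-0.10)(-0.15)] = 0.1750
  C_22 = (0.70)(0.80) − (-0.10)(0.00) = 0.5600
  C_23 = −[(0.70)(-0.15) − (-0.20)(0.00)] = 0.1050
  C_31 = (-0.20)(-0.30) − (-0.10)(0.65) = 0.1250
  C_32 = −[(0.70)(-0.30) − (-0.10)(-0.30)] = 0.2400
  C_33 = (0.70)(0.65) − (-0.20)(-0.30) = 0.3950
det(I−A) = Σ_j (I−A)_1j·C_1j = (0.70)(0.4750) + (-0.20)(0.2400) + (-0.10)(0.0450) = 0.2800
adj(I−A) = Cᵀ =
  [ 0.4750   0.1750   0.1250]
  [ 0.2400   0.5600   0.2400]
  [ 0.0450   0.1050   0.3950]
(I − A)⁻¹ = adj(I−A) / det(I−A) ≈
  [   1.6964     0.6250     0.4464]
  [   0.8571     2.0000     0.8571]
  [   0.1607     0.3750     1.4107]
x = (I − A)⁻¹ d = adj(I−A)·d / det(I−A), with det(I−A) = 0.2800:
  x_T = (0.4750·500 + 0.1750·160 + 0.1250·380) / 0.2800 = 313.00 / 0.2800 ≈ 1117.86
  x_P = (0.2400·500 + 0.5600·160 + 0.2400·380) / 0.2800 = 300.80 / 0.2800 ≈ 1074.29
  x_H = (0.0450·500 + 0.1050·160 + 0.3950·380) / 0.2800 = 189.40 / 0.2800 ≈ 676.43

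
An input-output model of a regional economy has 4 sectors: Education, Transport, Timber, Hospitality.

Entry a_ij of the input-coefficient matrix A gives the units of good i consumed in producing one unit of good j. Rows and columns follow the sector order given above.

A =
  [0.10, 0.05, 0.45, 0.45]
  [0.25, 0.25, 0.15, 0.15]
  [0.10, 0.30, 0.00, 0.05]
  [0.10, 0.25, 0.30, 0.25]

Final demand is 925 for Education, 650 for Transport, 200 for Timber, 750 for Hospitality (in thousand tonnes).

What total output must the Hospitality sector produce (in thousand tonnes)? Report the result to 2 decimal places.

x_4 = 3119.22

I − A =
  [   0.90    -0.05    -0.45    -0.45]
  [  -0.25     0.75    -0.15    -0.15]
  [  -0.10    -0.30     1.00    -0.05]
  [  -0.10    -0.25    -0.30     0.75]
Compute the cofactors C_ij = (−1)^(i+j)·(3×3 minor ij) of I−A; the adjugate is their transpose:
adj(I−A) = Cᵀ =
  [ 0.464625   0.296625   0.362250   0.362250]
  [ 0.215250   0.567000   0.259875   0.259875]
  [ 0.120125   0.215500   0.400500   0.141875]
  [ 0.181750   0.314750   0.295125   0.553750]
det(I−A) = Σ_j (I−A)_1j·C_1j = (0.90)(0.464625) + (-0.05)(0.215250) + (-0.45)(0.120125) + (-0.45)(0.181750) = 0.27155625
(I − A)⁻¹ = adj(I−A) / det(I−A) ≈
  [   1.7110     1.0923     1.3340     1.3340]
  [   0.7927     2.0880     0.9570     0.9570]
  [   0.4424     0.7936     1.4748     0.5225]
  [   0.6693     1.1591     1.0868     2.0392]
x = (I − A)⁻¹ d = adj(I−A)·d / det(I−A), with det(I−A) = 0.27155625:
  x_1 = (0.464625·925 + 0.296625·650 + 0.362250·200 + 0.362250·750) / 0.27155625 = 966.721875 / 0.27155625 ≈ 3559.93
  x_2 = (0.215250·925 + 0.567000·650 + 0.259875·200 + 0.259875·750) / 0.27155625 = 814.5375 / 0.27155625 ≈ 2999.52
  x_3 = (0.120125·925 + 0.215500·650 + 0.400500·200 + 0.141875·750) / 0.27155625 = 437.696875 / 0.27155625 ≈ 1611.81
  x_4 = (0.181750·925 + 0.314750·650 + 0.295125·200 + 0.553750·750) / 0.27155625 = 847.04375 / 0.27155625 ≈ 3119.22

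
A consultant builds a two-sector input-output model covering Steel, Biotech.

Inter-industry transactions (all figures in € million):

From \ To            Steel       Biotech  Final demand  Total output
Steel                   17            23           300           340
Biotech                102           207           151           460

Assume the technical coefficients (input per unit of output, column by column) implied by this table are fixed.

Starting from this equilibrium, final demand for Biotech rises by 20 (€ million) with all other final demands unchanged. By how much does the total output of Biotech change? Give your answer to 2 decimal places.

Technical coefficients a_ij = z_ij / X_j:
  a_SS = 17/340 = 0.05, a_BS = 102/340 = 0.30
  a_SB = 23/460 = 0.05, a_BB = 207/460 = 0.45
I − A =
  [   0.95    -0.05]
  [  -0.30     0.55]
det(I−A) = (0.95)(0.55) − (-0.05)(-0.30) = 0.5075
adj(I−A) = [[0.55, 0.05], [0.30, 0.95]]
(I − A)⁻¹ = adj(I−A) / det(I−A) ≈
  [   1.0837     0.0985]
  [   0.5911     1.8719]
Δx = (I − A)⁻¹ Δd with Δd having +20 in the Biotech component and 0 elsewhere.
So Δx_B = L_BB · (+20), where L_BB = adj(I−A)_BB / det(I−A) = 0.95 / 0.5075.
Δx_B = 0.95 × (+20) / 0.5075 = 19.00 / 0.5075 ≈ 37.44.

Δx_B = 37.44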